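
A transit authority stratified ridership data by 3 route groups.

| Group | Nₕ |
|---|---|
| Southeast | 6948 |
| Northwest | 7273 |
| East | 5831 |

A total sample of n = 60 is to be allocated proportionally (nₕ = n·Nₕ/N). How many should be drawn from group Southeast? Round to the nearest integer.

21

Share of group Southeast = 6948/20052 = 0.34650.
Allocate 60 × 0.34650 = 20.790... → 21.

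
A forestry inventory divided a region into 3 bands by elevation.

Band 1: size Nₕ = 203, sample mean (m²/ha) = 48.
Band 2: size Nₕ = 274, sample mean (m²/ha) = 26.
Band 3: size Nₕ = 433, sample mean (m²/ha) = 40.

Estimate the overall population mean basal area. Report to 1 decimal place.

37.6

x̄_st = (Σ Nₕx̄ₕ) / (Σ Nₕ) = (203·48 + 274·26 + 433·40) / 910
= 34188 / 910 = 37.569... → 37.6.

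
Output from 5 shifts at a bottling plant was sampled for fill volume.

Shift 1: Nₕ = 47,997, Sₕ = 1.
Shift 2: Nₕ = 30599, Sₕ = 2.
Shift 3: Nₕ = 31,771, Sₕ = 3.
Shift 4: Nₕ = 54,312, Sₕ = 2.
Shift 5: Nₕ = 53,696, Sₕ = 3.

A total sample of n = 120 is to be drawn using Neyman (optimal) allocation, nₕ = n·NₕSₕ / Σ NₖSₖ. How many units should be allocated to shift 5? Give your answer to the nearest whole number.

41

Σ NₕSₕ = 47997·1 + 30599·2 + 31771·3 + 54312·2 + 53696·3 = 474220.
Share for 5: 161088/474220 = 0.33969.
n_5 = 120 × 0.33969 = 40.763... → 41.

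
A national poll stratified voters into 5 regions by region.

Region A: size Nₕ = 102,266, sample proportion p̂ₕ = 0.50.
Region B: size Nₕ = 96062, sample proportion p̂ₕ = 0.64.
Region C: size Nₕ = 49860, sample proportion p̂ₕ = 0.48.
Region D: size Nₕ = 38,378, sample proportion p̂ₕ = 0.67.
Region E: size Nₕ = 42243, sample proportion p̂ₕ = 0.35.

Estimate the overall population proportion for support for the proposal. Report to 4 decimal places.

N = 102266 + 96062 + 49860 + 38378 + 42243 = 328809.
Overall proportion = Σ (Nₕ/N)·p̂ₕ.
Σ Nₕp̂ₕ = 51133 + 61479.68 + 23932.8 + 25713.26 + 14785.05 = 177043.79.
177043.79 / 328809 = 0.538440... → 0.5384.

0.5384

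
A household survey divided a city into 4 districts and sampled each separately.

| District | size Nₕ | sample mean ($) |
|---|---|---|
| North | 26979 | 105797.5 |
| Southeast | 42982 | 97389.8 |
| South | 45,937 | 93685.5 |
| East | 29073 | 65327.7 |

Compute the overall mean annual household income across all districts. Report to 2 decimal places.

N = 144971; weights Wₕ = Nₕ/N = (0.1861, 0.2965, 0.3169, 0.2005).
x̄_st = Σ Wₕ·x̄ₕ = 0.1861·105797.5 + 0.2965·97389.8 + 0.3169·93685.5 + 0.2005·65327.7 ≈ 91350.8369...
→ 91350.84.

91350.84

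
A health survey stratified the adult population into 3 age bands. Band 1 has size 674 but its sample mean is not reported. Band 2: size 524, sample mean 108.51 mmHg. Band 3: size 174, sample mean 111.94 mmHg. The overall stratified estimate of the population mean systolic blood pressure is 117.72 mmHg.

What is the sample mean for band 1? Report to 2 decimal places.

126.37

N = 674 + 524 + 174 = 1372.
Overall total = μ·N = 117.72·1372 = 161511.84.
Subtract the known strata: 524·108.51 + 174·111.94 = 76336.8.
Remaining total for band 1: 161511.84 − 76336.8 = 85175.04.
Divide by its size: 85175.04 / 674 = 126.3725... → 126.37.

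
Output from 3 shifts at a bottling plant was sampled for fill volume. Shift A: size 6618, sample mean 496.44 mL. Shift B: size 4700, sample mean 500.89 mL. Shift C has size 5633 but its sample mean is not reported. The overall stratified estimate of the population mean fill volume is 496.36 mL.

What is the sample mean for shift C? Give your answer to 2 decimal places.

N = 6618 + 4700 + 5633 = 16951.
Overall total = μ·N = 496.36·16951 = 8413798.36.
Subtract the known strata: 6618·496.44 + 4700·500.89 = 5639622.92.
Remaining total for shift C: 8413798.36 − 5639622.92 = 2774175.44.
Divide by its size: 2774175.44 / 5633 = 492.4863... → 492.49.

492.49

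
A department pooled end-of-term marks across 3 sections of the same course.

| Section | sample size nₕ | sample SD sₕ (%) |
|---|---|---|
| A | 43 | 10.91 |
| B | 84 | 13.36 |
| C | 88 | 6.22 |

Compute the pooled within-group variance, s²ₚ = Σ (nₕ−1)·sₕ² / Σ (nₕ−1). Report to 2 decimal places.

109.34

A: (43−1)·10.91² = 42·119.0281 = 4999.1802
B: (84−1)·13.36² = 83·178.4896 = 14814.6368
C: (88−1)·6.22² = 87·38.6884 = 3365.8908
Numerator = 23179.7078; denominator = Σ(nₕ−1) = 212.
s²ₚ = 23179.7078/212 = 109.3382... → 109.34.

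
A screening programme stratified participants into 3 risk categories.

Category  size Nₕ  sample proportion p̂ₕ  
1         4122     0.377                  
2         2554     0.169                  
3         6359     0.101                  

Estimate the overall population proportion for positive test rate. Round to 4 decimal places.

0.2016

N = 4122 + 2554 + 6359 = 13035.
Overall proportion = Σ (Nₕ/N)·p̂ₕ.
Σ Nₕp̂ₕ = 1553.994 + 431.626 + 642.259 = 2627.879.
2627.879 / 13035 = 0.201602... → 0.2016.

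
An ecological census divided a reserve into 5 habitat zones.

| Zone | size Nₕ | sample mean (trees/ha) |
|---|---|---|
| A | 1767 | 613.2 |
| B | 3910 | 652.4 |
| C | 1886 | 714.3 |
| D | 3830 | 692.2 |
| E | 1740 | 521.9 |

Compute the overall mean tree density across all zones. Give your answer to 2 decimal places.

N = 1767 + 3910 + 1886 + 3830 + 1740 = 13133.
Weight each subgroup mean by Nₕ/N and sum.
Σ Nₕx̄ₕ = 1767·613.2 + 3910·652.4 + 1886·714.3 + 3830·692.2 + 1740·521.9 = 1083524.4 + 2550884 + 1347169.8 + 2651126 + 908106 = 8540810.2.
Divide by N: 8540810.2 / 13133 = 650.3320... → 650.33.

650.33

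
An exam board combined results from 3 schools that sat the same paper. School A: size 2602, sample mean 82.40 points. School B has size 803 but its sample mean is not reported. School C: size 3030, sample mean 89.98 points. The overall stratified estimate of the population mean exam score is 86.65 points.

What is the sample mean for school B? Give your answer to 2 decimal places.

87.86

N = 2602 + 803 + 3030 = 6435.
Overall total = μ·N = 86.65·6435 = 557592.75.
Subtract the known strata: 2602·82.40 + 3030·89.98 = 487044.2.
Remaining total for school B: 557592.75 − 487044.2 = 70548.55.
Divide by its size: 70548.55 / 803 = 87.8562... → 87.86.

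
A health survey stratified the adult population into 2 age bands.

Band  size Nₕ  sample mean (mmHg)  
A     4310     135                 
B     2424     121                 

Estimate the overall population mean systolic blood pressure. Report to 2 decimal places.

129.96

x̄_st = (Σ Nₕx̄ₕ) / (Σ Nₕ) = (4310·135 + 2424·121) / 6734
= 875154 / 6734 = 129.9605... → 129.96.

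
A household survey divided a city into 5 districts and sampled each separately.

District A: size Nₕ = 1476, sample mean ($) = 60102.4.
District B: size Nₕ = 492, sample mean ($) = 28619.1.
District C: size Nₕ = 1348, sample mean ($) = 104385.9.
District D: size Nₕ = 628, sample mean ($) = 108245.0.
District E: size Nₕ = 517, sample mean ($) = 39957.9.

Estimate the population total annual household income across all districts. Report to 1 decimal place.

Estimate total by summing Nₕ·x̄ₕ over strata.
1476·60102.4 + 492·28619.1 + 1348·104385.9 + 628·108245.0 + 517·39957.9 = 88711142.4 + 14080597.2 + 140712193.2 + 67977860 + 20658234.3 = 332140027.1.

332140027.1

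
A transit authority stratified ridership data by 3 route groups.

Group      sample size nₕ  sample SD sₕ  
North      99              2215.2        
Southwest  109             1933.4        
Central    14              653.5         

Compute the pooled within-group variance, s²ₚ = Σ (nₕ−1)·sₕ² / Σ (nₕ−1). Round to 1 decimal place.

4064641.7

Degrees of freedom: 98 + 108 + 13 = 219.
Σ(nₕ−1)sₕ² = 98·4907111.04 + 108·3738035.56 + 13·427062.25 = 890156531.65.
s²ₚ = 890156531.65 / 219 = 4064641.697... → 4064641.7.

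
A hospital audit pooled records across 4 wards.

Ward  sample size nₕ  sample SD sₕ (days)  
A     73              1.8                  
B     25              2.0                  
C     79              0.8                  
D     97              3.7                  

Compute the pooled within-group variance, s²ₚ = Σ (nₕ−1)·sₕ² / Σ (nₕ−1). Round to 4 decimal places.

6.2720

A: (73−1)·1.8² = 72·3.24 = 233.28
B: (25−1)·2.0² = 24·4 = 96
C: (79−1)·0.8² = 78·0.64 = 49.92
D: (97−1)·3.7² = 96·13.69 = 1314.24
Numerator = 1693.44; denominator = Σ(nₕ−1) = 270.
s²ₚ = 1693.44/270 = 6.272 → 6.2720.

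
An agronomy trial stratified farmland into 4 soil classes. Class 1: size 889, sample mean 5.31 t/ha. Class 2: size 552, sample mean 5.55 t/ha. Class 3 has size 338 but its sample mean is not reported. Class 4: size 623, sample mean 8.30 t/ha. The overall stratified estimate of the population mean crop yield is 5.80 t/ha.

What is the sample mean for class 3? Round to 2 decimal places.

2.89

N = 889 + 552 + 338 + 623 = 2402.
Overall total = μ·N = 5.80·2402 = 13931.6.
Subtract the known strata: 889·5.31 + 552·5.55 + 623·8.30 = 12955.09.
Remaining total for class 3: 13931.6 − 12955.09 = 976.51.
Divide by its size: 976.51 / 338 = 2.8891... → 2.89.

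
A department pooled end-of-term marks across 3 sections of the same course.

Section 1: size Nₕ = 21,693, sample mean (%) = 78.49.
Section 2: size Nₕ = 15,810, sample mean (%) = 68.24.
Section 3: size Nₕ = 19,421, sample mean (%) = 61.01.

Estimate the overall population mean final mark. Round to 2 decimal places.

69.68

N = 21693 + 15810 + 19421 = 56924.
The stratified mean weights each stratum mean by its population share Nₕ/N.
Σ Nₕx̄ₕ = 21693·78.49 + 15810·68.24 + 19421·61.01 = 1702683.57 + 1078874.4 + 1184875.21 = 3966433.18.
Divide by N: 3966433.18 / 56924 = 69.6795... → 69.68.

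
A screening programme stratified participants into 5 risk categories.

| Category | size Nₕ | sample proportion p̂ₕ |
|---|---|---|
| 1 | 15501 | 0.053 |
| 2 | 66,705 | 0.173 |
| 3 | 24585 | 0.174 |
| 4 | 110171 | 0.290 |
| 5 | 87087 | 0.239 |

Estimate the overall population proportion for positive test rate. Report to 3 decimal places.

0.228

Wₕ = Nₕ/N with N = 304049: 0.0510, 0.2194, 0.0809, 0.3623, 0.2864.
p̂_st = 0.0510·0.053 + 0.2194·0.173 + 0.0809·0.174 + 0.3623·0.290 + 0.2864·0.239 ≈ 0.22826... → 0.228.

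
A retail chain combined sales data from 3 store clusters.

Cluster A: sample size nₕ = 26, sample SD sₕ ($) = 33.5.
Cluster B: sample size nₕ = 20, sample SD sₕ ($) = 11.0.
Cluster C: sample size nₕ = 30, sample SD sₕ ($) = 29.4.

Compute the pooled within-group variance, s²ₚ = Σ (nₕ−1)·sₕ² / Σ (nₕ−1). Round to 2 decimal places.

A: (26−1)·33.5² = 25·1122.25 = 28056.25
B: (20−1)·11.0² = 19·121 = 2299
C: (30−1)·29.4² = 29·864.36 = 25066.44
Numerator = 55421.69; denominator = Σ(nₕ−1) = 73.
s²ₚ = 55421.69/73 = 759.2012... → 759.20.

759.20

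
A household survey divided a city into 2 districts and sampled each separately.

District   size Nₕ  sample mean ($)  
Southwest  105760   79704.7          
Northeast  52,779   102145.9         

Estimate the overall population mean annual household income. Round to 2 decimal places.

87175.57

x̄_st = (Σ Nₕx̄ₕ) / (Σ Nₕ) = (105760·79704.7 + 52779·102145.9) / 158539
= 13820727528.1 / 158539 = 87175.5690... → 87175.57.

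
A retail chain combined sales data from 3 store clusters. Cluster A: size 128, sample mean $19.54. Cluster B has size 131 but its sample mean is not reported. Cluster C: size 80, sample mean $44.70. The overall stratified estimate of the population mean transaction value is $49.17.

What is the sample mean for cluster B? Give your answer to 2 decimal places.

80.85

N = 128 + 131 + 80 = 339.
Overall total = μ·N = 49.17·339 = 16668.63.
Subtract the known strata: 128·19.54 + 80·44.70 = 6077.12.
Remaining total for cluster B: 16668.63 − 6077.12 = 10591.51.
Divide by its size: 10591.51 / 131 = 80.8512... → 80.85.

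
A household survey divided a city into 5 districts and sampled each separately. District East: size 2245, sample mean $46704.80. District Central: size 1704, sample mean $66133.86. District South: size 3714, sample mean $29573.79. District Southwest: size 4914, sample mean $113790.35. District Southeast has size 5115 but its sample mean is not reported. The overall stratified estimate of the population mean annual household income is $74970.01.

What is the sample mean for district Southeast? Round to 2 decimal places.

Σ Nₕx̄ₕ = N·μ, so 5115·x̄_Southeast = 17692·74970.01 − (2245·46704.80 + 1704·66133.86 + 3714·29573.79 + 4914·113790.35).
= 1326369416.92 − 886547209.4 = 439822207.52.
x̄_Southeast = 439822207.52 / 5115 = 85986.7463... → 85986.75.

85986.75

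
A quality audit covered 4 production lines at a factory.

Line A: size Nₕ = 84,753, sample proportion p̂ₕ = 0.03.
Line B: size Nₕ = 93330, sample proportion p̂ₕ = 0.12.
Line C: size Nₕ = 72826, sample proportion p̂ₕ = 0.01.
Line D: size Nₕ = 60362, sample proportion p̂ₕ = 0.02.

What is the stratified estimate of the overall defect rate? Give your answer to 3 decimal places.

0.050

Wₕ = Nₕ/N with N = 311271: 0.2723, 0.2998, 0.2340, 0.1939.
p̂_st = 0.2723·0.03 + 0.2998·0.12 + 0.2340·0.01 + 0.1939·0.02 ≈ 0.05037... → 0.050.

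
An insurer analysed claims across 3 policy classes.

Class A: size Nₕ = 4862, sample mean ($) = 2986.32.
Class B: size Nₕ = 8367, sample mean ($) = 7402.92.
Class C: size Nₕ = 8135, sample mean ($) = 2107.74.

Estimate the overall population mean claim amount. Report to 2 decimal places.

x̄_st = (Σ Nₕx̄ₕ) / (Σ Nₕ) = (4862·2986.32 + 8367·7402.92 + 8135·2107.74) / 21364
= 93606184.38 / 21364 = 4381.4915... → 4381.49.

4381.49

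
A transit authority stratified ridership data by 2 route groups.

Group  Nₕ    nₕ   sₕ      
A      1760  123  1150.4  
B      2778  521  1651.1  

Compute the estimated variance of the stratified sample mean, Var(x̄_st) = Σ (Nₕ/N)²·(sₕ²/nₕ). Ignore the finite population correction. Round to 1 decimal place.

N = 4538; Wₕ = Nₕ/N.
group A: (1760/4538)²·1150.4²/123 = 1618.4116
group B: (2778/4538)²·1651.1²/521 = 1960.8507
Sum = 3579.2623 → 3579.3.

3579.3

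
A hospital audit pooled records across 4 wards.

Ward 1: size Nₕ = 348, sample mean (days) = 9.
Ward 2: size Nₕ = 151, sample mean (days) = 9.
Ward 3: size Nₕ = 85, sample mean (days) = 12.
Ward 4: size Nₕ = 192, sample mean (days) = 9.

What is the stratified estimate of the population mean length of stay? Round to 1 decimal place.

9.3

N = 348 + 151 + 85 + 192 = 776.
Overall mean = Σ (Nₕ/N)·x̄ₕ — weight by population share, not a simple average.
Σ Nₕx̄ₕ = 348·9 + 151·9 + 85·12 + 192·9 = 3132 + 1359 + 1020 + 1728 = 7239.
Divide by N: 7239 / 776 = 9.329... → 9.3.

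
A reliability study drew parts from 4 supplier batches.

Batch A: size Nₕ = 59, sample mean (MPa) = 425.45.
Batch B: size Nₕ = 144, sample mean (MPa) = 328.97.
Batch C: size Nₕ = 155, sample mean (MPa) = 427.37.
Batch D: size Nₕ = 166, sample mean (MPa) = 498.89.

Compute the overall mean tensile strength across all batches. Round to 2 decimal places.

422.77

x̄_st = (Σ Nₕx̄ₕ) / (Σ Nₕ) = (59·425.45 + 144·328.97 + 155·427.37 + 166·498.89) / 524
= 221531.32 / 524 = 422.7697... → 422.77.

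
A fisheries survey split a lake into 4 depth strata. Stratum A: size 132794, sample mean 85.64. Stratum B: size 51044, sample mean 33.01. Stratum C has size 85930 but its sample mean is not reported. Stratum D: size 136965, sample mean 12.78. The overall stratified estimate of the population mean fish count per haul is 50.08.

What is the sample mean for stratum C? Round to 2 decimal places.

N = 132794 + 51044 + 85930 + 136965 = 406733.
Overall total = μ·N = 50.08·406733 = 20369188.64.
Subtract the known strata: 132794·85.64 + 51044·33.01 + 136965·12.78 = 14807853.3.
Remaining total for stratum C: 20369188.64 − 14807853.3 = 5561335.34.
Divide by its size: 5561335.34 / 85930 = 64.7194... → 64.72.

64.72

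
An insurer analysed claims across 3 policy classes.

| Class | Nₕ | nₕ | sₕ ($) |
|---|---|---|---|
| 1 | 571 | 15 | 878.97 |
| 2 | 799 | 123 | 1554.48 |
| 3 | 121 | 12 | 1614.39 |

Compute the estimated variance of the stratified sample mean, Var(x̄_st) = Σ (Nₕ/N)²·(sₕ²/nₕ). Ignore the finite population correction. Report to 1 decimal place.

N = 1491. Term for each stratum: Wₕ²sₕ²/nₕ.
Var(x̄_st) = 7553.9443 + 5641.6149 + 1430.3790 = 14625.9382 → 14625.9.

14625.9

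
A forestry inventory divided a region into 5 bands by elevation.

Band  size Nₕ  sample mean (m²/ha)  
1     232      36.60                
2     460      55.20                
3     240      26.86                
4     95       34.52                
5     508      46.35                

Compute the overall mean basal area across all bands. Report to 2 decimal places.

43.75

N = 232 + 460 + 240 + 95 + 508 = 1535.
The stratified mean weights each stratum mean by its population share Nₕ/N.
Σ Nₕx̄ₕ = 232·36.60 + 460·55.20 + 240·26.86 + 95·34.52 + 508·46.35 = 8491.2 + 25392 + 6446.4 + 3279.4 + 23545.8 = 67154.8.
Divide by N: 67154.8 / 1535 = 43.7491... → 43.75.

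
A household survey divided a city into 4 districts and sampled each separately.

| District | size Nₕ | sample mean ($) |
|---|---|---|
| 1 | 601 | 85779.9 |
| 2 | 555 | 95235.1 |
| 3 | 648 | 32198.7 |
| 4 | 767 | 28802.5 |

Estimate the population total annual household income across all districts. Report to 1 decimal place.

Estimate total by summing Nₕ·x̄ₕ over strata.
601·85779.9 + 555·95235.1 + 648·32198.7 + 767·28802.5 = 51553719.9 + 52855480.5 + 20864757.6 + 22091517.5 = 147365475.5.

147365475.5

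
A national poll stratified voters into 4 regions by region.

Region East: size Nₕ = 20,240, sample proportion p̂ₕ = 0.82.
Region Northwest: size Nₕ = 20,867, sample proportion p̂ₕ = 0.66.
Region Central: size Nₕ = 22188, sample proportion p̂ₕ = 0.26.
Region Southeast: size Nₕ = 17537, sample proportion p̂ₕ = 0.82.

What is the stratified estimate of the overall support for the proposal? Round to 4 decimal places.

0.6250

N = 20240 + 20867 + 22188 + 17537 = 80832.
Overall proportion = Σ (Nₕ/N)·p̂ₕ.
Σ Nₕp̂ₕ = 16596.8 + 13772.22 + 5768.88 + 14380.34 = 50518.24.
50518.24 / 80832 = 0.624978... → 0.6250.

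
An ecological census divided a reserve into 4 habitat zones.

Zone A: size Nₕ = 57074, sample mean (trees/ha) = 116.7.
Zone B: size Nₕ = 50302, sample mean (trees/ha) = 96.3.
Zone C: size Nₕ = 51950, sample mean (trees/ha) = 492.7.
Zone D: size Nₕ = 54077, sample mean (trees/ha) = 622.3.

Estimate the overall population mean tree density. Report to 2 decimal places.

N = 57074 + 50302 + 51950 + 54077 = 213403.
Weight each subgroup mean by Nₕ/N and sum.
Σ Nₕx̄ₕ = 57074·116.7 + 50302·96.3 + 51950·492.7 + 54077·622.3 = 6660535.8 + 4844082.6 + 25595765 + 33652117.1 = 70752500.5.
Divide by N: 70752500.5 / 213403 = 331.5441... → 331.54.

331.54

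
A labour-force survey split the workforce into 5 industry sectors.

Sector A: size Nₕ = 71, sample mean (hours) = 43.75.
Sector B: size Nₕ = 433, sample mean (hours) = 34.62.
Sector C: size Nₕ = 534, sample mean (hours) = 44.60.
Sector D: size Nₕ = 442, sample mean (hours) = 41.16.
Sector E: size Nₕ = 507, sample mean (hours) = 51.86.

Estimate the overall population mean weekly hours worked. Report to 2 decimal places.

N = 71 + 433 + 534 + 442 + 507 = 1987.
Overall mean = Σ (Nₕ/N)·x̄ₕ — weight by population share, not a simple average.
Σ Nₕx̄ₕ = 71·43.75 + 433·34.62 + 534·44.60 + 442·41.16 + 507·51.86 = 3106.25 + 14990.46 + 23816.4 + 18192.72 + 26293.02 = 86398.85.
Divide by N: 86398.85 / 1987 = 43.4821... → 43.48.

43.48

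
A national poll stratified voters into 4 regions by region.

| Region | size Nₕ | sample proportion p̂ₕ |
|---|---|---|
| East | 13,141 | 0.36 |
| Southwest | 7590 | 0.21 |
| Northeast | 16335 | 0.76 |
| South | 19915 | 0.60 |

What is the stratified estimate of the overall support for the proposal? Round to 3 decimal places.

0.539

N = 13141 + 7590 + 16335 + 19915 = 56981.
Overall proportion = Σ (Nₕ/N)·p̂ₕ.
Σ Nₕp̂ₕ = 4730.76 + 1593.9 + 12414.6 + 11949 = 30688.26.
30688.26 / 56981 = 0.53857... → 0.539.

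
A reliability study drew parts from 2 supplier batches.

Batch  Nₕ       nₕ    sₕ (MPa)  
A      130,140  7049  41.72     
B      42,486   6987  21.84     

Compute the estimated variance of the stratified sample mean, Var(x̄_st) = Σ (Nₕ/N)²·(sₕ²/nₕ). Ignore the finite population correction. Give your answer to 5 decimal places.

0.14447

N = 172626. Term for each stratum: Wₕ²sₕ²/nₕ.
Var(x̄_st) = 0.14033638 + 0.00413517 = 0.14447156 → 0.14447.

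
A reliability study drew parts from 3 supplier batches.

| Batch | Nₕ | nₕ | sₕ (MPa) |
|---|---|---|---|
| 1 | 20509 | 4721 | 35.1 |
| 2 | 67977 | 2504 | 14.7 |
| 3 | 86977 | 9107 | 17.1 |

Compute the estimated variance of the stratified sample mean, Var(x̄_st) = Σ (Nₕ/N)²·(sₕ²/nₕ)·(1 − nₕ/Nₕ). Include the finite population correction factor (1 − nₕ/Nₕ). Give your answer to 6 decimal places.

0.022283

N = 175463. Term for each stratum: Wₕ²sₕ²/nₕ·(1−nₕ/Nₕ).
Var(x̄_st) = 0.002744611 + 0.012475371 + 0.007063507 = 0.022283489 → 0.022283.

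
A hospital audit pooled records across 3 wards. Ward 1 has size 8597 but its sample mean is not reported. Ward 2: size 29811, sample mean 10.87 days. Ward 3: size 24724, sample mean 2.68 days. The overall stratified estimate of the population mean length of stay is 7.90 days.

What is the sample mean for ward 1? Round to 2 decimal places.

12.61

N = 8597 + 29811 + 24724 = 63132.
Overall total = μ·N = 7.90·63132 = 498742.8.
Subtract the known strata: 29811·10.87 + 24724·2.68 = 390305.89.
Remaining total for ward 1: 498742.8 − 390305.89 = 108436.91.
Divide by its size: 108436.91 / 8597 = 12.6133... → 12.61.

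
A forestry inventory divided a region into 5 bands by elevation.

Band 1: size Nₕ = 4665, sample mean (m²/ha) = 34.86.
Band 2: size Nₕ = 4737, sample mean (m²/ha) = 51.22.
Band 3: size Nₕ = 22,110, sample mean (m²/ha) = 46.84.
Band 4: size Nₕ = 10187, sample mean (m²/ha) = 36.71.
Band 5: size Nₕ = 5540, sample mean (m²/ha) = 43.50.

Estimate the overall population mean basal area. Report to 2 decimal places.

43.52

x̄_st = (Σ Nₕx̄ₕ) / (Σ Nₕ) = (4665·34.86 + 4737·51.22 + 22110·46.84 + 10187·36.71 + 5540·43.50) / 47239
= 2055838.21 / 47239 = 43.5199... → 43.52.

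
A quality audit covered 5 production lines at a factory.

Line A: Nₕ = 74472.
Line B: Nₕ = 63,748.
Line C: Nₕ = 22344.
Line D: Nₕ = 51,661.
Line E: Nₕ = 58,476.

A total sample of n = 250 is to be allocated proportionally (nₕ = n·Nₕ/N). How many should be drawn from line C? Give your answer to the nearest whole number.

N = 74472 + 63748 + 22344 + 51661 + 58476 = 270701.
n_C = 250·22344/270701 = 20.635... → 21.

21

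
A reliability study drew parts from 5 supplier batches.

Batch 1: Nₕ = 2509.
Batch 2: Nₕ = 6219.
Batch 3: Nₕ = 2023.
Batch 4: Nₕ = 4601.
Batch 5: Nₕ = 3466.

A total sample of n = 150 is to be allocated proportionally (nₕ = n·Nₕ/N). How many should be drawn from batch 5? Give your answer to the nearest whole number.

28

N = 2509 + 6219 + 2023 + 4601 + 3466 = 18818.
n_5 = 150·3466/18818 = 27.628... → 28.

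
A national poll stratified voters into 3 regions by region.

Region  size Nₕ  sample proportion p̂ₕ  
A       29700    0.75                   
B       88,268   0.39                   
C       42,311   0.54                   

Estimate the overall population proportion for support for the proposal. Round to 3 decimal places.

Wₕ = Nₕ/N with N = 160279: 0.1853, 0.5507, 0.2640.
p̂_st = 0.1853·0.75 + 0.5507·0.39 + 0.2640·0.54 ≈ 0.49631... → 0.496.

0.496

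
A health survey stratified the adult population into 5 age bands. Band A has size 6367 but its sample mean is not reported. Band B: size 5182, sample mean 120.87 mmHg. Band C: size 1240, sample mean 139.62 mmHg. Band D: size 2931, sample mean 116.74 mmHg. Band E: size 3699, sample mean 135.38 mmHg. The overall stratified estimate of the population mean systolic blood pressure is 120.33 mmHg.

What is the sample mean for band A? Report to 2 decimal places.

109.04

Σ Nₕx̄ₕ = N·μ, so 6367·x̄_A = 19419·120.33 − (5182·120.87 + 1240·139.62 + 2931·116.74 + 3699·135.38).
= 2336688.27 − 1642412.7 = 694275.57.
x̄_A = 694275.57 / 6367 = 109.0428... → 109.04.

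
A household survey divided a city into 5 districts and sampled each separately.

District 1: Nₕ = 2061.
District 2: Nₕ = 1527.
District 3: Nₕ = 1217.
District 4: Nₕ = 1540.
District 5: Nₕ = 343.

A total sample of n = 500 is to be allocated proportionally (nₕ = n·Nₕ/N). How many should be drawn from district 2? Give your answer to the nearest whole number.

114

Share of district 2 = 1527/6688 = 0.22832.
Allocate 500 × 0.22832 = 114.160... → 114.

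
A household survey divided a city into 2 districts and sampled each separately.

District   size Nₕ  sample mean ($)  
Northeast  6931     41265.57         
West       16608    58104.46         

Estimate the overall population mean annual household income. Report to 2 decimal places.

N = 6931 + 16608 = 23539.
The stratified mean weights each stratum mean by its population share Nₕ/N.
Σ Nₕx̄ₕ = 6931·41265.57 + 16608·58104.46 = 286011665.67 + 964998871.68 = 1251010537.35.
Divide by N: 1251010537.35 / 23539 = 53146.2907... → 53146.29.

53146.29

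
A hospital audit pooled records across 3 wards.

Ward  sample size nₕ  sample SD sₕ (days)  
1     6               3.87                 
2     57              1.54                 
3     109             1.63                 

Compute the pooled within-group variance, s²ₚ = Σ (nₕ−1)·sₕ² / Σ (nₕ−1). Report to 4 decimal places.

2.9269

Degrees of freedom: 5 + 56 + 108 = 169.
Σ(nₕ−1)sₕ² = 5·14.9769 + 56·2.3716 + 108·2.6569 = 494.6393.
s²ₚ = 494.6393 / 169 = 2.926860... → 2.9269.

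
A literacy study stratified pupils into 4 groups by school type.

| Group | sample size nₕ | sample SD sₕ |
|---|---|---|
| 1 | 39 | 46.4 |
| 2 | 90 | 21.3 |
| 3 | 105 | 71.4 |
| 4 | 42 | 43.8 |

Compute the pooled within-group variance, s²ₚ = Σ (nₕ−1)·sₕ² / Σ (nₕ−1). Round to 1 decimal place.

Degrees of freedom: 38 + 89 + 104 + 41 = 272.
Σ(nₕ−1)sₕ² = 38·2152.96 + 89·453.69 + 104·5097.96 + 41·1918.44 = 731034.77.
s²ₚ = 731034.77 / 272 = 2687.628... → 2687.6.

2687.6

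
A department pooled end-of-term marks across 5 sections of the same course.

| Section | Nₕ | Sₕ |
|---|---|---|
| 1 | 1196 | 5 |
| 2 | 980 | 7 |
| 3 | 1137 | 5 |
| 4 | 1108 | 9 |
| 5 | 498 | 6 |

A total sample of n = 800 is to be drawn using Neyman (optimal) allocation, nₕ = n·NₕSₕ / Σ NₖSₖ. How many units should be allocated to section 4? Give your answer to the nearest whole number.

Σ NₕSₕ = 1196·5 + 980·7 + 1137·5 + 1108·9 + 498·6 = 31485.
Share for 4: 9972/31485 = 0.31672.
n_4 = 800 × 0.31672 = 253.378... → 253.

253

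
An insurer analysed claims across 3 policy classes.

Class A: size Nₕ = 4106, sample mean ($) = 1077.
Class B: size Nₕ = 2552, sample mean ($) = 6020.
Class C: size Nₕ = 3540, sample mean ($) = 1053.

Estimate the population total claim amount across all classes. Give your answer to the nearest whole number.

A: 4106·1077 = 4422162
B: 2552·6020 = 15363040
C: 3540·1053 = 3727620
τ̂ = Σ Nₕx̄ₕ = 23512822.

23512822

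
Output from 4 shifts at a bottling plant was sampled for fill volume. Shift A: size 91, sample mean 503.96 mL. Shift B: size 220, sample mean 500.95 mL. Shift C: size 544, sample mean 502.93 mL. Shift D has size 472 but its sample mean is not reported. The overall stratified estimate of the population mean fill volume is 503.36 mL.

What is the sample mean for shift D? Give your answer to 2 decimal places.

504.86

Σ Nₕx̄ₕ = N·μ, so 472·x̄_D = 1327·503.36 − (91·503.96 + 220·500.95 + 544·502.93).
= 667958.72 − 429663.28 = 238295.44.
x̄_D = 238295.44 / 472 = 504.8632... → 504.86.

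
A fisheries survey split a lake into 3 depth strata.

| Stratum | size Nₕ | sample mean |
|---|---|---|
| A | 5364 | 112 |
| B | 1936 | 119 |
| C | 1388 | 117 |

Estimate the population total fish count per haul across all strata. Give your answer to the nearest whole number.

993548

Population total = Σ Nₕ·x̄ₕ (each stratum's size times its mean).
5364·112 + 1936·119 + 1388·117 = 600768 + 230384 + 162396 = 993548.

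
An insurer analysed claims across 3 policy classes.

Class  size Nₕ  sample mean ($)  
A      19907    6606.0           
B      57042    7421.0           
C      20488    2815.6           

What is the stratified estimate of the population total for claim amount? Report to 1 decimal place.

612500336.8

A: 19907·6606.0 = 131505642
B: 57042·7421.0 = 423308682
C: 20488·2815.6 = 57686012.8
τ̂ = Σ Nₕx̄ₕ = 612500336.8.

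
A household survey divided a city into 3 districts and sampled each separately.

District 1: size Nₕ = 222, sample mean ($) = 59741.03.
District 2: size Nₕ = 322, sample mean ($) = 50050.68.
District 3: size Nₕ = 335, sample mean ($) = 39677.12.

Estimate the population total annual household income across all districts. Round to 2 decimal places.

Estimate total by summing Nₕ·x̄ₕ over strata.
222·59741.03 + 322·50050.68 + 335·39677.12 = 13262508.66 + 16116318.96 + 13291835.2 = 42670662.82.

42670662.82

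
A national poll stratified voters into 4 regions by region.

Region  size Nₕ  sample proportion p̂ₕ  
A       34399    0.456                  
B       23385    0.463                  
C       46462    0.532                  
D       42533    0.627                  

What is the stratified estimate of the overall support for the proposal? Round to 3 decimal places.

Wₕ = Nₕ/N with N = 146779: 0.2344, 0.1593, 0.3165, 0.2898.
p̂_st = 0.2344·0.456 + 0.1593·0.463 + 0.3165·0.532 + 0.2898·0.627 ≈ 0.53072... → 0.531.

0.531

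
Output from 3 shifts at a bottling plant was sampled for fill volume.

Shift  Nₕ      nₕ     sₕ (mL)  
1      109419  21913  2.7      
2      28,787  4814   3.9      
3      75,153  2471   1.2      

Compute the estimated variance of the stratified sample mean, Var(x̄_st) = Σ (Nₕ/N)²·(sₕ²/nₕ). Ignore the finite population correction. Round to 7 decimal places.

N = 213359. Term for each stratum: Wₕ²sₕ²/nₕ.
Var(x̄_st) = 0.0000874962 + 0.0000575167 + 0.0000723037 = 0.0002173166 → 0.0002173.

0.0002173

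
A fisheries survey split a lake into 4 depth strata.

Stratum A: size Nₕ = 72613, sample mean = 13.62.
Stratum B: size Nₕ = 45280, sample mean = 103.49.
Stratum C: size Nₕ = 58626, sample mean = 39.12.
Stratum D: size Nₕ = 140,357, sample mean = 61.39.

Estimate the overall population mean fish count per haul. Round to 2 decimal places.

52.34

N = 316876; weights Wₕ = Nₕ/N = (0.2292, 0.1429, 0.1850, 0.4429).
x̄_st = Σ Wₕ·x̄ₕ = 0.2292·13.62 + 0.1429·103.49 + 0.1850·39.12 + 0.4429·61.39 ≈ 52.3390...
→ 52.34.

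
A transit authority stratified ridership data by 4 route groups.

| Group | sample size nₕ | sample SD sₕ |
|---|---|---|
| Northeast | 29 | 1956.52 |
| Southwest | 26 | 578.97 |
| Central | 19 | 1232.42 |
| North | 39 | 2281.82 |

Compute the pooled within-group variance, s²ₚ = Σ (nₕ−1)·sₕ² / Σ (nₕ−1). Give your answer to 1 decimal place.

3126215.5

Degrees of freedom: 28 + 25 + 18 + 38 = 109.
Σ(nₕ−1)sₕ² = 28·3827970.5104 + 25·335206.2609 + 18·1518859.0564 + 38·5206702.5124 = 340757489.3001.
s²ₚ = 340757489.3001 / 109 = 3126215.498... → 3126215.5.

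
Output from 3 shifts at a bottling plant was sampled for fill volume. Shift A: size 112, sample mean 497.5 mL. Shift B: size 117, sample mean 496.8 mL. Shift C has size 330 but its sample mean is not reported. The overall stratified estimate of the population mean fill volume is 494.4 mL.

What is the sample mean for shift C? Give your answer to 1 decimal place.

492.5

Σ Nₕx̄ₕ = N·μ, so 330·x̄_C = 559·494.4 − (112·497.5 + 117·496.8).
= 276369.6 − 113845.6 = 162524.
x̄_C = 162524 / 330 = 492.497... → 492.5.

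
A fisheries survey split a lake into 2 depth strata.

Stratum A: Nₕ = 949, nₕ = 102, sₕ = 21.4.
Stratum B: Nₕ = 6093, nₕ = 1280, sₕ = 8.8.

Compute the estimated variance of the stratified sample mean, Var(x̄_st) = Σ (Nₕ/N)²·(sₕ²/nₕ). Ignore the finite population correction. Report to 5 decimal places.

N = 7042. Term for each stratum: Wₕ²sₕ²/nₕ.
Var(x̄_st) = 0.08153945 + 0.04529244 = 0.12683188 → 0.12683.

0.12683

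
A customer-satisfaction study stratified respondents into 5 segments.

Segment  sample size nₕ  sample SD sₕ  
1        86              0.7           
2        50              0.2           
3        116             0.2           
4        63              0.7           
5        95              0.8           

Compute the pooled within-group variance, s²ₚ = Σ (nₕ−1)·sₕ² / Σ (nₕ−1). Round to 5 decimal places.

Degrees of freedom: 85 + 49 + 115 + 62 + 94 = 405.
Σ(nₕ−1)sₕ² = 85·0.49 + 49·0.04 + 115·0.04 + 62·0.49 + 94·0.64 = 138.75.
s²ₚ = 138.75 / 405 = 0.3425926... → 0.34259.

0.34259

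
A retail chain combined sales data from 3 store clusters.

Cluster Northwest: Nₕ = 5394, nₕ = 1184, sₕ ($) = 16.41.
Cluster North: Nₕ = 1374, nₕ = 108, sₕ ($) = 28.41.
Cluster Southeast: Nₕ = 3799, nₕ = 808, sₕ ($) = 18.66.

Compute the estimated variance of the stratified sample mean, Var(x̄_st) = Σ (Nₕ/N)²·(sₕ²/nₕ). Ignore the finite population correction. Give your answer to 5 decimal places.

N = 10567. Term for each stratum: Wₕ²sₕ²/nₕ.
Var(x̄_st) = 0.05926304 + 0.12635393 + 0.05569896 = 0.24131593 → 0.24132.

0.24132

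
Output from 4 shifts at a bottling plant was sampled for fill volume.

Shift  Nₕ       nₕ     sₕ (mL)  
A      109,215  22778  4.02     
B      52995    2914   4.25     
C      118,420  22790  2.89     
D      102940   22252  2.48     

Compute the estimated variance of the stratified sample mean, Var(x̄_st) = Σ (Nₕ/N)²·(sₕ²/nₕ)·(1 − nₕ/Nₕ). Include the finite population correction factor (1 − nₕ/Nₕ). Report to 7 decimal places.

0.0002012

N = 383570. Term for each stratum: Wₕ²sₕ²/nₕ·(1−nₕ/Nₕ).
Var(x̄_st) = 0.0000455228 + 0.0001118168 + 0.0000282086 + 0.0000156041 = 0.0002011523 → 0.0002012.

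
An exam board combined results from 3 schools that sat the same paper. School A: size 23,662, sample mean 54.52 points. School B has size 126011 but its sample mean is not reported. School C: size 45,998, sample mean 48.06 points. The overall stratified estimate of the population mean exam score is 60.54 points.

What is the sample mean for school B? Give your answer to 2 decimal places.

N = 23662 + 126011 + 45998 = 195671.
Overall total = μ·N = 60.54·195671 = 11845922.34.
Subtract the known strata: 23662·54.52 + 45998·48.06 = 3500716.12.
Remaining total for school B: 11845922.34 − 3500716.12 = 8345206.22.
Divide by its size: 8345206.22 / 126011 = 66.2260... → 66.23.

66.23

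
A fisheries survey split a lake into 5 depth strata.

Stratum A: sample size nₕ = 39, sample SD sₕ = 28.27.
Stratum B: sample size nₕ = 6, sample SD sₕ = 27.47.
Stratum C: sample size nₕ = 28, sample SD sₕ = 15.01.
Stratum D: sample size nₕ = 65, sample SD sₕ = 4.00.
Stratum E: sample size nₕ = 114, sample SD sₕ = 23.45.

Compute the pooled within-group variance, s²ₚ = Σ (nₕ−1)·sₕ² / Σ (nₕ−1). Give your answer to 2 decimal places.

Degrees of freedom: 38 + 5 + 27 + 64 + 113 = 247.
Σ(nₕ−1)sₕ² = 38·799.1929 + 5·754.6009 + 27·225.3001 + 64·16 + 113·549.9025 = 103388.4199.
s²ₚ = 103388.4199 / 247 = 418.5766... → 418.58.

418.58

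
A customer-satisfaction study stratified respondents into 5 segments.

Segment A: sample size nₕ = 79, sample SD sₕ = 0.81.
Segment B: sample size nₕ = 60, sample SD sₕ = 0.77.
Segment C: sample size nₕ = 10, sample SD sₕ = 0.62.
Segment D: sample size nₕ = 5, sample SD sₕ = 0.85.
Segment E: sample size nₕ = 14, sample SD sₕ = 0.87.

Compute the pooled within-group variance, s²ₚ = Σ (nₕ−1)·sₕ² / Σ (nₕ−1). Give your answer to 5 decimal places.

0.62789

Degrees of freedom: 78 + 59 + 9 + 4 + 13 = 163.
Σ(nₕ−1)sₕ² = 78·0.6561 + 59·0.5929 + 9·0.3844 + 4·0.7225 + 13·0.7569 = 102.3462.
s²ₚ = 102.3462 / 163 = 0.6278908... → 0.62789.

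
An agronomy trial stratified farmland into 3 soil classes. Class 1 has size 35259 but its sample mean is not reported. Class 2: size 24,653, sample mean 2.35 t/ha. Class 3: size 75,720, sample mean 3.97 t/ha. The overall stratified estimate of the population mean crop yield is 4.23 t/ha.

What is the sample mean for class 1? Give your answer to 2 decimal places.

6.10

Σ Nₕx̄ₕ = N·μ, so 35259·x̄_1 = 135632·4.23 − (24653·2.35 + 75720·3.97).
= 573723.36 − 358542.95 = 215180.41.
x̄_1 = 215180.41 / 35259 = 6.1029... → 6.10.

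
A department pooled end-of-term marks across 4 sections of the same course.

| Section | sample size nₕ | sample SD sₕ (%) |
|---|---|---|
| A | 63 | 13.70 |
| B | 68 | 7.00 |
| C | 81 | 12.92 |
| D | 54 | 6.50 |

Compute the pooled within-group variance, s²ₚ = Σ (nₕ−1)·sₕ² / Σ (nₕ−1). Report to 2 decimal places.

A: (63−1)·13.70² = 62·187.69 = 11636.78
B: (68−1)·7.00² = 67·49 = 3283
C: (81−1)·12.92² = 80·166.9264 = 13354.112
D: (54−1)·6.50² = 53·42.25 = 2239.25
Numerator = 30513.142; denominator = Σ(nₕ−1) = 262.
s²ₚ = 30513.142/262 = 116.4624... → 116.46.

116.46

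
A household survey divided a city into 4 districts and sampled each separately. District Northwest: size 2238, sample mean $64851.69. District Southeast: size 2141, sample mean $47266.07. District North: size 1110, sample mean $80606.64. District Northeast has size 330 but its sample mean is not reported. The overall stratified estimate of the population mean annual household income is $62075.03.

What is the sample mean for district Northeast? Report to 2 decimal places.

N = 2238 + 2141 + 1110 + 330 = 5819.
Overall total = μ·N = 62075.03·5819 = 361214599.57.
Subtract the known strata: 2238·64851.69 + 2141·47266.07 + 1110·80606.64 = 335808108.49.
Remaining total for district Northeast: 361214599.57 − 335808108.49 = 25406491.08.
Divide by its size: 25406491.08 / 330 = 76989.3669... → 76989.37.

76989.37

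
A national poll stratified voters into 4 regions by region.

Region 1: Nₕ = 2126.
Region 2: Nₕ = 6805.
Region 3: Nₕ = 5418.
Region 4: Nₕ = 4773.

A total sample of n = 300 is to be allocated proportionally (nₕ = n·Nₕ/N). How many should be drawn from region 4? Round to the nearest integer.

N = 2126 + 6805 + 5418 + 4773 = 19122.
n_4 = 300·4773/19122 = 74.882... → 75.

75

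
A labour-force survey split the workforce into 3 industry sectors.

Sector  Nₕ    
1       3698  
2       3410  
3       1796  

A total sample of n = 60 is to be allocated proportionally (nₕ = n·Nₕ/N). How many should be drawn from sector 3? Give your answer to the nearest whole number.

12

Share of sector 3 = 1796/8904 = 0.20171.
Allocate 60 × 0.20171 = 12.102... → 12.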